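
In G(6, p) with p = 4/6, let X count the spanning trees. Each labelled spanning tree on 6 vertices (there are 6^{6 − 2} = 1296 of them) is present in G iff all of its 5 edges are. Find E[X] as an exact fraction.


K_6 has 6^{6 − 2} = 1296 labelled spanning trees.
For each such spanning tree H, let X_H = 1 if all 5 edges of H are present in G. Then P[X_H = 1] = p^{5} = (2/3)^{5} = 32/243.
By linearity: E[X] = Σ_H E[X_H] = 1296 · p^{5} = 1296 · 32/243 = 512/3.
Numerically: E[X] ≈ 170.7.

E[X] = 1296 · (2/3)^{5} = 512/3 ≈ 170.7.


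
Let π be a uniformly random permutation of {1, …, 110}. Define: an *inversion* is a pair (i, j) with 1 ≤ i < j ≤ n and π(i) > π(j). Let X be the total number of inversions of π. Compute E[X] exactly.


Write X = Σ X_I over the C(110, 2) = 5995 pairs i < j, with X_I the indicator of one inversion.
There are 5995 indicators.
For each fixed pair i < j, the values π(i) and π(j) are two distinct elements of {1, …, 110} in uniformly random order; by symmetry P[π(i) > π(j)] = 1/2.
By linearity: E[X] = 5995 · (1/2) = C(110, 2) · (1/2) = 5995/2 = 5995/2 ≈ 2997.500000.

E[X] = 5995/2 = 2997.500000.


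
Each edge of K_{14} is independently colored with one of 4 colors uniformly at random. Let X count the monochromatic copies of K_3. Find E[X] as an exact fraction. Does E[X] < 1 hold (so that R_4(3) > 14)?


E[X] = C(14, 3) · 4^{1 − 3} = 364 · 4^{−2} = 364/16.
As a reduced fraction: E[X] = 91/4 ≈ 22.750000.
Is E[X] < 1? NO.
Since E[X] ≥ 1, the first-moment bound is inconclusive at n = 14; it does NOT by itself certify R_4(3) > 14.

E[X] = 91/4 ≈ 22.750000; E[X] ≥ 1; first-moment method inconclusive here.


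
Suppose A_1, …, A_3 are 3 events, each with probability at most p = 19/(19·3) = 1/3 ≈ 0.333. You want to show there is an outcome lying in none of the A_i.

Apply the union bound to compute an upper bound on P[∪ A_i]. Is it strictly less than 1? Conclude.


Union bound: P[∪_{i=1}^{3} A_i] ≤ Σ_i P[A_i] ≤ 3·p = 3·(1/3) = 1.
Numerically: 1 ≈ 1.000.
Is 1 < 1? NO.
Since the bound 1 is ≥ 1, the union bound is uninformative here; it does NOT by itself certify existence.

3·p = 1 ≈ 1.000; existence NOT certified by the union bound.


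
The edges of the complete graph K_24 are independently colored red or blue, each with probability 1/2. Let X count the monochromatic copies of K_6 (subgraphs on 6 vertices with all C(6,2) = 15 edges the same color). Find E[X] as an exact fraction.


Let X = Σ_S X_S over the C(24, 6) = 134596 subsets S of size 6, where X_S = 1 if the K_6 on S is monochromatic.
For a fixed S, the K_6 on S has C(6, 2) = 15 edges. P[all 15 edges red] = (1/2)^15, and likewise for blue, so P[monochromatic] = 2·(1/2)^15 = 2^{1 − 15} = 1/16384.
Summing: E[X] = C(24, 6) · 2^{1 − 15} = 134596 · 1/16384 = 33649/4096.
Numerically: E[X] ≈ 8.215.

E[X] = C(24,6)·2^(1−C(6,2)) = 33649/4096 ≈ 8.215.


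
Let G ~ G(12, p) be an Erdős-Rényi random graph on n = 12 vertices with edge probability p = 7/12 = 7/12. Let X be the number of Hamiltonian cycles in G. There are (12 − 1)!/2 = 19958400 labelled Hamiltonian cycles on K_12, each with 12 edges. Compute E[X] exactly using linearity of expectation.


K_12 has (12 − 1)!/2 = 19958400 labelled Hamiltonian cycles.
For each such Hamiltonian cycle H, let X_H = 1 if all 12 edges of H are present in G. Then P[X_H = 1] = p^{12} = (7/12)^{12} = 13841287201/8916100448256.
By linearity of expectation: E[X] = Σ_H E[X_H] = 19958400 · p^{12} = 19958400 · 13841287201/8916100448256 = 26644477861925/859963392.
Numerically: E[X] ≈ 3.1e+04.

E[X] = 19958400 · (7/12)^{12} = 26644477861925/859963392 ≈ 3.1e+04.


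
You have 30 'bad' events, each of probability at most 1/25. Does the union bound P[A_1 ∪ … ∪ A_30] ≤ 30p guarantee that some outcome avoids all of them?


Union bound: P[∪_{i=1}^{30} A_i] ≤ Σ_i P[A_i] ≤ 30·p = 30·(1/25) = 6/5.
Numerically: 6/5 ≈ 1.2000000.
Is 6/5 < 1? NO.
Since the bound 6/5 is ≥ 1, the union bound is uninformative here; it does NOT by itself certify existence.

30·p = 6/5 ≈ 1.2000000; existence NOT certified by the union bound.


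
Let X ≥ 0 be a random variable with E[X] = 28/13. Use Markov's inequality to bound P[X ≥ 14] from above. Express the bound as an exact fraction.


μ = E[X] = 28/13, a = 14.
Markov: P[X ≥ 14] ≤ μ/a = (28/13)/14 = 2/13.
Numerically: ≈ 0.154.
(Since a = 14 > μ = 2.154, the bound 2/13 is < 1 and informative.)

P[X ≥ 14] ≤ 2/13 ≈ 0.154.


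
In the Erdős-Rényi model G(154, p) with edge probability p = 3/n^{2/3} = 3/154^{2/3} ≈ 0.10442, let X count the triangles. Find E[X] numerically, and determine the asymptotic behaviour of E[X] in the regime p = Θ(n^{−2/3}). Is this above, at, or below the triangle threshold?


Number of potential triangles: C(154, 3) = 596904.
Each occurs with probability p³ ≈ (0.10442)³ ≈ 1.1384719e-03.
By linearity: E[X] = C(154, 3)·p³ ≈ 596904 · 1.1384719e-03 ≈ 679.55844.
Since α = 2/3 < 1, p = c/n^{2/3} ≫ 1/n is above the triangle threshold p ~ 1/n. Asymptotically E[X] ~ (c³/6)·n^{3(1−α)} = (3³/6)·n^{1} → ∞; triangles are abundant w.h.p.

E[X] ≈ 679.55844; in regime p = Θ(1/n^{2/3}) E[X] diverges (above the triangle threshold p ~ 1/n).


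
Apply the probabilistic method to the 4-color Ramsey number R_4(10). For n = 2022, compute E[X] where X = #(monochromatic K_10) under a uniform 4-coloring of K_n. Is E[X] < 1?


E[X] = C(2022, 10) · 4^{1 − 45} = 307870445231474093395937796 · 4^{−44} = 307870445231474093395937796/309485009821345068724781056.
As a reduced fraction: E[X] = 76967611307868523348984449/77371252455336267181195264 ≈ 0.99478.
Is E[X] < 1? YES.
Since E[X] < 1, there exists a 4-coloring of K_{2022} with no monochromatic K_10; hence R_4(10) > 2022.

E[X] = 76967611307868523348984449/77371252455336267181195264 ≈ 0.99478; E[X] < 1, so R_4(10) > 2022.


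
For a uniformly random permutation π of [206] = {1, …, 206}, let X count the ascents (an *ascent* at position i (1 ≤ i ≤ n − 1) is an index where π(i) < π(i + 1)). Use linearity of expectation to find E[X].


Write X = Σ X_I over i = 1, …, 205, with X_I the indicator of one ascent.
There are 205 indicators.
For each fixed i, the pair (π(i), π(i+1)) is a uniformly random ordered pair of distinct values from {1, …, 206}; by symmetry P[π(i) < π(i+1)] = 1/2.
By linearity: E[X] = 205 · (1/2) = (206 − 1) · (1/2) = 205/2 ≈ 102.500.

E[X] = 205/2 = 102.500.


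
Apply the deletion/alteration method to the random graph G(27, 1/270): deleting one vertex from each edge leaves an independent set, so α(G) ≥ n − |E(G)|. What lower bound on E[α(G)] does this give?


E[|E(G)|] = C(27, 2)·p = 351 · (1/270) = 13/10.
E[α(G)] ≥ n − E[|E(G)|] = 27 − 13/10 = 257/10.
Numerically: ≈ 25.700000.
(This is only a lower bound; the true E[α(G)] may be larger.)

E[α(G)] ≥ 257/10 ≈ 25.700000.


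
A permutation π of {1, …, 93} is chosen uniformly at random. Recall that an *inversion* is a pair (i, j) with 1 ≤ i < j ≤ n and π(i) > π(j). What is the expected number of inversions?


Write X = Σ X_I over the C(93, 2) = 4278 pairs i < j, with X_I the indicator of one inversion.
There are 4278 indicators.
For each fixed pair i < j, the values π(i) and π(j) are two distinct elements of {1, …, 93} in uniformly random order; by symmetry P[π(i) > π(j)] = 1/2.
By linearity: E[X] = 4278 · (1/2) = C(93, 2) · (1/2) = 4278/2 = 2139 ≈ 2139.000.

E[X] = 2139 = 2139.000.


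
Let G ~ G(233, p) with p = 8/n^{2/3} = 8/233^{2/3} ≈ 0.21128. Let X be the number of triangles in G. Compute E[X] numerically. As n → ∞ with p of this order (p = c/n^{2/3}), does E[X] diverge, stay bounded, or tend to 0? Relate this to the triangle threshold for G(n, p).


Number of potential triangles: C(233, 3) = 2081156.
Each occurs with probability p³ ≈ (0.21128)³ ≈ 9.4310081e-03.
By linearity: E[X] = C(233, 3)·p³ ≈ 2081156 · 9.4310081e-03 ≈ 19627.39914.
Since α = 2/3 < 1, p = c/n^{2/3} ≫ 1/n is above the triangle threshold p ~ 1/n. Asymptotically E[X] ~ (c³/6)·n^{3(1−α)} = (8³/6)·n^{1} → ∞; triangles are abundant w.h.p.

E[X] ≈ 19627.39914; in regime p = Θ(1/n^{2/3}) E[X] diverges (above the triangle threshold p ~ 1/n).


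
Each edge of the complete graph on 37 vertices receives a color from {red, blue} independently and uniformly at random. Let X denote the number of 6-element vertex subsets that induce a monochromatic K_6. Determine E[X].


Let X = Σ_S X_S over the C(37, 6) = 2324784 subsets S of size 6, where X_S = 1 if the K_6 on S is monochromatic.
For a fixed S, the K_6 on S has C(6, 2) = 15 edges. P[all 15 edges red] = (1/2)^15, and likewise for blue, so P[monochromatic] = 2·(1/2)^15 = 2^{1 − 15} = 1/16384.
By linearity: E[X] = C(37, 6) · 2^{1 − 15} = 2324784 · 1/16384 = 145299/1024.
Numerically: E[X] ≈ 141.894.

E[X] = C(37,6)·2^(1−C(6,2)) = 145299/1024 ≈ 141.894.


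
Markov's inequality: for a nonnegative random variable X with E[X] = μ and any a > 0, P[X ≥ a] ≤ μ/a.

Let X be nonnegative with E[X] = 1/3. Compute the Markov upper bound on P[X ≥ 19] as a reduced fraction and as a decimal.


μ = E[X] = 1/3, a = 19.
Markov: P[X ≥ 19] ≤ μ/a = (1/3)/19 = 1/57.
Numerically: ≈ 0.017544.
(Since a = 19 > μ = 0.333333, the bound 1/57 is < 1 and informative.)

P[X ≥ 19] ≤ 1/57 ≈ 0.017544.


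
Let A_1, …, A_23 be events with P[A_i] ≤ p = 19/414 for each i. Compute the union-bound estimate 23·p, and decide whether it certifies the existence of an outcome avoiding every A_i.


Union bound: P[∪_{i=1}^{23} A_i] ≤ Σ_i P[A_i] ≤ 23·p = 23·(19/414) = 19/18.
Numerically: 19/18 ≈ 1.0556.
Is 19/18 < 1? NO.
Since the bound 19/18 is ≥ 1, the union bound is uninformative here; it does NOT by itself certify existence.

23·p = 19/18 ≈ 1.0556; existence NOT certified by the union bound.


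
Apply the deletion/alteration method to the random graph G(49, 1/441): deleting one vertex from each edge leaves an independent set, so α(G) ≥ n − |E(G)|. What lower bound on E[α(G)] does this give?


E[|E(G)|] = C(49, 2)·p = 1176 · (1/441) = 8/3.
E[α(G)] ≥ n − E[|E(G)|] = 49 − 8/3 = 139/3.
Numerically: ≈ 46.333.
(This is only a lower bound; the true E[α(G)] may be larger.)

E[α(G)] ≥ 139/3 ≈ 46.333.


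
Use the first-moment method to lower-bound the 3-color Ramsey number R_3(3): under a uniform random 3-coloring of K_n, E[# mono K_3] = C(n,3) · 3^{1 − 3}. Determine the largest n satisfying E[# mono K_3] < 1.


We need C(n, 3) · 3^{1 − 3} < 1, i.e. C(n, 3) < 3^{3 − 1} = 9.
Check values of n near the boundary:
  n = 3: C(3, 3) = 1; 1 < 9? YES
  n = 4: C(4, 3) = 4; 4 < 9? YES
  n = 5: C(5, 3) = 10; 10 < 9? NO
  n = 6: C(6, 3) = 20; 20 < 9? NO
The largest n with C(n, 3) < 9 is n = 4 (where E[X] = 4/9 ≈ 0.4444444). Hence R_3(3) > 4, i.e. R_3(3) ≥ 5.

Largest n = 4; hence R_3(3) > 4.


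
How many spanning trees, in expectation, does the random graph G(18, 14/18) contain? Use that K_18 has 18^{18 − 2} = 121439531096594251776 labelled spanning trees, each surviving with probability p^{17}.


K_18 has 18^{18 − 2} = 121439531096594251776 labelled spanning trees.
For each such spanning tree H, let X_H = 1 if all 17 edges of H are present in G. Then P[X_H = 1] = p^{17} = (7/9)^{17} = 232630513987207/16677181699666569.
By linearity: E[X] = Σ_H E[X_H] = 121439531096594251776 · p^{17} = 121439531096594251776 · 232630513987207/16677181699666569 = 15245673364665597952/9.
Numerically: E[X] ≈ 1.694e+18.

E[X] = 121439531096594251776 · (7/9)^{17} = 15245673364665597952/9 ≈ 1.694e+18.


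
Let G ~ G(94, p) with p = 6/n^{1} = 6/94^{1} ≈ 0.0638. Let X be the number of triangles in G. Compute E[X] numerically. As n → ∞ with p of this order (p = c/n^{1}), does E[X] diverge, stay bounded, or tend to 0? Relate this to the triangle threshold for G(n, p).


Number of potential triangles: C(94, 3) = 134044.
Each occurs with probability p³ ≈ (0.0638)³ ≈ 2.60058e-04.
By linearity: E[X] = C(94, 3)·p³ ≈ 134044 · 2.60058e-04 ≈ 34.859.
Here α = 1, so p = 6/n is exactly at the triangle threshold p ~ 1/n. Asymptotically E[X] → c³/6 = 6³/6 = 36 ≈ 36.000, a bounded constant. In this regime the triangle count is asymptotically Poisson(c³/6).

E[X] ≈ 34.859; in regime p = Θ(1/n^{1}) E[X] stays bounded (at the triangle threshold p ~ 1/n).


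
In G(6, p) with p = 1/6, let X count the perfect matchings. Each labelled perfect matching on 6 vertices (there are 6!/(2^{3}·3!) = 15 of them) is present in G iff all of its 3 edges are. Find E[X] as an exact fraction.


K_6 has 6!/(2^{3}·3!) = 15 labelled perfect matchings.
For each such perfect matching H, let X_H = 1 if all 3 edges of H are present in G. Then P[X_H = 1] = p^{3} = (1/6)^{3} = 1/216.
Summing the indicators: E[X] = Σ_H E[X_H] = 15 · p^{3} = 15 · 1/216 = 5/72.
Numerically: E[X] ≈ 0.0694.

E[X] = 15 · (1/6)^{3} = 5/72 ≈ 0.0694.


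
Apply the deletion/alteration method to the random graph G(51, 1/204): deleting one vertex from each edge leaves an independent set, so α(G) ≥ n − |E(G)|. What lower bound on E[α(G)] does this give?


E[|E(G)|] = C(51, 2)·p = 1275 · (1/204) = 25/4.
E[α(G)] ≥ n − E[|E(G)|] = 51 − 25/4 = 179/4.
Numerically: ≈ 44.75000.
(This is only a lower bound; the true E[α(G)] may be larger.)

E[α(G)] ≥ 179/4 ≈ 44.75000.


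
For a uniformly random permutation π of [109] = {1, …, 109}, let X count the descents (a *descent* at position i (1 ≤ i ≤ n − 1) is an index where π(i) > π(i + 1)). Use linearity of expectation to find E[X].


Write X = Σ X_I over i = 1, …, 108, with X_I the indicator of one descent.
There are 108 indicators.
For each fixed i, the pair (π(i), π(i+1)) is a uniformly random ordered pair of distinct values from {1, …, 109}; by symmetry P[π(i) > π(i+1)] = 1/2.
By linearity: E[X] = 108 · (1/2) = (109 − 1) · (1/2) = 54 ≈ 54.000000.

E[X] = 54 = 54.000000.


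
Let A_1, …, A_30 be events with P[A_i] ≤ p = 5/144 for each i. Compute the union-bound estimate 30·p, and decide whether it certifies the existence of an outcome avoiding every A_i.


Union bound: P[∪_{i=1}^{30} A_i] ≤ Σ_i P[A_i] ≤ 30·p = 30·(5/144) = 25/24.
Numerically: 25/24 ≈ 1.04167.
Is 25/24 < 1? NO.
Since the bound 25/24 is ≥ 1, the union bound is uninformative here; it does NOT by itself certify existence.

30·p = 25/24 ≈ 1.04167; existence NOT certified by the union bound.


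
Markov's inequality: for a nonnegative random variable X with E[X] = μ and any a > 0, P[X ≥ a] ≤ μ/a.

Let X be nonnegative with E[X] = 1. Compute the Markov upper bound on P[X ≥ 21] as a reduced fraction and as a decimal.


μ = E[X] = 1, a = 21.
Markov: P[X ≥ 21] ≤ μ/a = (1)/21 = 1/21.
Numerically: ≈ 0.0476.
(Since a = 21 > μ = 1.0000, the bound 1/21 is < 1 and informative.)

P[X ≥ 21] ≤ 1/21 ≈ 0.0476.


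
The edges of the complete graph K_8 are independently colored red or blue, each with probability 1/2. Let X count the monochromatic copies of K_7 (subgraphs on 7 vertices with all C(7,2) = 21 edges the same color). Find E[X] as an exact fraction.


Let X = Σ_S X_S over the C(8, 7) = 8 subsets S of size 7, where X_S = 1 if the K_7 on S is monochromatic.
For a fixed S, the K_7 on S has C(7, 2) = 21 edges. P[all 21 edges red] = (1/2)^21, and likewise for blue, so P[monochromatic] = 2·(1/2)^21 = 2^{1 − 21} = 1/1048576.
Summing: E[X] = C(8, 7) · 2^{1 − 21} = 8 · 1/1048576 = 1/131072.
Numerically: E[X] ≈ 0.00001.

E[X] = C(8,7)·2^(1−C(7,2)) = 1/131072 ≈ 0.00001.


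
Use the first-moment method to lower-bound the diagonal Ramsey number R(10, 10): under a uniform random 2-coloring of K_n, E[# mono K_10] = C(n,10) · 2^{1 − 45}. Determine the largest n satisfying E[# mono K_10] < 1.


We need C(n, 10) · 2^{1 − 45} < 1, i.e. C(n, 10) < 2^{45 − 1} = 17592186044416.
Check values of n near the boundary:
  n = 99: C(99, 10) = 15579278510796; 15579278510796 < 17592186044416? YES
  n = 100: C(100, 10) = 17310309456440; 17310309456440 < 17592186044416? YES
  n = 101: C(101, 10) = 19212541264840; 19212541264840 < 17592186044416? NO
  n = 102: C(102, 10) = 21300860967540; 21300860967540 < 17592186044416? NO
  n = 103: C(103, 10) = 23591276125340; 23591276125340 < 17592186044416? NO
The largest n with C(n, 10) < 17592186044416 is n = 100 (where E[X] = 2163788682055/2199023255552 ≈ 0.9840). Hence R(10, 10) > 100, i.e. R(10, 10) ≥ 101.

Largest n = 100; hence R(10, 10) > 100.


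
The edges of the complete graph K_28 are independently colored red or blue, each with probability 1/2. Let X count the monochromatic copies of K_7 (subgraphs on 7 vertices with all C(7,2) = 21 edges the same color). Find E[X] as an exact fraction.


Let X = Σ_S X_S over the C(28, 7) = 1184040 subsets S of size 7, where X_S = 1 if the K_7 on S is monochromatic.
For a fixed S, the K_7 on S has C(7, 2) = 21 edges. P[all 21 edges red] = (1/2)^21, and likewise for blue, so P[monochromatic] = 2·(1/2)^21 = 2^{1 − 21} = 1/1048576.
By linearity of expectation: E[X] = C(28, 7) · 2^{1 − 21} = 1184040 · 1/1048576 = 148005/131072.
Numerically: E[X] ≈ 1.12919.

E[X] = C(28,7)·2^(1−C(7,2)) = 148005/131072 ≈ 1.12919.


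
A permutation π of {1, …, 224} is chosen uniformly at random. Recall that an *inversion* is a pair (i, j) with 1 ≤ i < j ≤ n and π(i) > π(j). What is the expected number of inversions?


Write X = Σ X_I over the C(224, 2) = 24976 pairs i < j, with X_I the indicator of one inversion.
There are 24976 indicators.
For each fixed pair i < j, the values π(i) and π(j) are two distinct elements of {1, …, 224} in uniformly random order; by symmetry P[π(i) > π(j)] = 1/2.
By linearity: E[X] = 24976 · (1/2) = C(224, 2) · (1/2) = 24976/2 = 12488 ≈ 12488.0000.

E[X] = 12488 = 12488.0000.


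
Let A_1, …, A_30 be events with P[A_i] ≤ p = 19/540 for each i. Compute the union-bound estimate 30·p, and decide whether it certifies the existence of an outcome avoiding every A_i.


Union bound: P[∪_{i=1}^{30} A_i] ≤ Σ_i P[A_i] ≤ 30·p = 30·(19/540) = 19/18.
Numerically: 19/18 ≈ 1.055556.
Is 19/18 < 1? NO.
Since the bound 19/18 is ≥ 1, the union bound is uninformative here; it does NOT by itself certify existence.

30·p = 19/18 ≈ 1.055556; existence NOT certified by the union bound.


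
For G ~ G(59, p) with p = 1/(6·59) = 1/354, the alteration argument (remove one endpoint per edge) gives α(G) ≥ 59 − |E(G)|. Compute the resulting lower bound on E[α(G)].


E[|E(G)|] = C(59, 2)·p = 1711 · (1/354) = 29/6.
E[α(G)] ≥ n − E[|E(G)|] = 59 − 29/6 = 325/6.
Numerically: ≈ 54.1667.
(This is only a lower bound; the true E[α(G)] may be larger.)

E[α(G)] ≥ 325/6 ≈ 54.1667.


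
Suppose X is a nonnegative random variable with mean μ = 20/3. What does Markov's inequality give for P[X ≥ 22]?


μ = E[X] = 20/3, a = 22.
Markov: P[X ≥ 22] ≤ μ/a = (20/3)/22 = 10/33.
Numerically: ≈ 0.30303.
(Since a = 22 > μ = 6.66667, the bound 10/33 is < 1 and informative.)

P[X ≥ 22] ≤ 10/33 ≈ 0.30303.


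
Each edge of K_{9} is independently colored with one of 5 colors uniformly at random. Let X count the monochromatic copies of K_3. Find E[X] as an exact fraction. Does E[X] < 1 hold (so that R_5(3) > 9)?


E[X] = C(9, 3) · 5^{1 − 3} = 84 · 5^{−2} = 84/25.
As a reduced fraction: E[X] = 84/25 ≈ 3.3600000.
Is E[X] < 1? NO.
Since E[X] ≥ 1, the first-moment bound is inconclusive at n = 9; it does NOT by itself certify R_5(3) > 9.

E[X] = 84/25 ≈ 3.3600000; E[X] ≥ 1; first-moment method inconclusive here.


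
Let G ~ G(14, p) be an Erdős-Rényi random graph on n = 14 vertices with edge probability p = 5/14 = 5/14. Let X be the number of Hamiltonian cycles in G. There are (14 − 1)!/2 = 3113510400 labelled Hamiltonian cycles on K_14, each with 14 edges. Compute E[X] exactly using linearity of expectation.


K_14 has (14 − 1)!/2 = 3113510400 labelled Hamiltonian cycles.
For each such Hamiltonian cycle H, let X_H = 1 if all 14 edges of H are present in G. Then P[X_H = 1] = p^{14} = (5/14)^{14} = 6103515625/11112006825558016.
By linearity: E[X] = Σ_H E[X_H] = 3113510400 · p^{14} = 3113510400 · 6103515625/11112006825558016 = 5302276611328125/3100448333024.
Numerically: E[X] ≈ 1710.16.

E[X] = 3113510400 · (5/14)^{14} = 5302276611328125/3100448333024 ≈ 1710.16.


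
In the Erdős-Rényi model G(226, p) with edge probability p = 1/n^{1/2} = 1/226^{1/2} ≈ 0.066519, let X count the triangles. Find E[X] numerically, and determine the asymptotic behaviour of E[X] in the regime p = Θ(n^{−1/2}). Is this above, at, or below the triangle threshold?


Number of potential triangles: C(226, 3) = 1898400.
Each occurs with probability p³ ≈ (0.066519)³ ≈ 2.9433190e-04.
By linearity: E[X] = C(226, 3)·p³ ≈ 1898400 · 2.9433190e-04 ≈ 558.75969.
Since α = 1/2 < 1, p = c/n^{1/2} ≫ 1/n is above the triangle threshold p ~ 1/n. Asymptotically E[X] ~ (c³/6)·n^{3(1−α)} = (1³/6)·n^{1.5} → ∞; triangles are abundant w.h.p.

E[X] ≈ 558.75969; in regime p = Θ(1/n^{1/2}) E[X] diverges (above the triangle threshold p ~ 1/n).


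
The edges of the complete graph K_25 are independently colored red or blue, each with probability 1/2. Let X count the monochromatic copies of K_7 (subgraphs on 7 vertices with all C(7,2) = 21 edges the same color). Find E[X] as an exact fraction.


Let X = Σ_S X_S over the C(25, 7) = 480700 subsets S of size 7, where X_S = 1 if the K_7 on S is monochromatic.
For a fixed S, the K_7 on S has C(7, 2) = 21 edges. P[all 21 edges red] = (1/2)^21, and likewise for blue, so P[monochromatic] = 2·(1/2)^21 = 2^{1 − 21} = 1/1048576.
By linearity: E[X] = C(25, 7) · 2^{1 − 21} = 480700 · 1/1048576 = 120175/262144.
Numerically: E[X] ≈ 0.4584.

E[X] = C(25,7)·2^(1−C(7,2)) = 120175/262144 ≈ 0.4584.


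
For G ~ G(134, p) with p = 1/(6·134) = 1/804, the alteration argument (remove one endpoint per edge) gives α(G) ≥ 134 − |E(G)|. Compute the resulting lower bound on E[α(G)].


E[|E(G)|] = C(134, 2)·p = 8911 · (1/804) = 133/12.
E[α(G)] ≥ n − E[|E(G)|] = 134 − 133/12 = 1475/12.
Numerically: ≈ 122.9167.
(This is only a lower bound; the true E[α(G)] may be larger.)

E[α(G)] ≥ 1475/12 ≈ 122.9167.


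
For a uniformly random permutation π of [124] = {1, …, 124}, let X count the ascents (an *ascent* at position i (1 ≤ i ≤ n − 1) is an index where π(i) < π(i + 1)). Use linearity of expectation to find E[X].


Write X = Σ X_I over i = 1, …, 123, with X_I the indicator of one ascent.
There are 123 indicators.
For each fixed i, the pair (π(i), π(i+1)) is a uniformly random ordered pair of distinct values from {1, …, 124}; by symmetry P[π(i) < π(i+1)] = 1/2.
By linearity: E[X] = 123 · (1/2) = (124 − 1) · (1/2) = 123/2 ≈ 61.5000.

E[X] = 123/2 = 61.5000.


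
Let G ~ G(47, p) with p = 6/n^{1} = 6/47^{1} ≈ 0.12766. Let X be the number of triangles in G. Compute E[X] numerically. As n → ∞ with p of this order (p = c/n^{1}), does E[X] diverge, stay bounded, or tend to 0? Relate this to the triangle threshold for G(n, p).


Number of potential triangles: C(47, 3) = 16215.
Each occurs with probability p³ ≈ (0.12766)³ ≈ 2.08046387e-03.
By linearity: E[X] = C(47, 3)·p³ ≈ 16215 · 2.08046387e-03 ≈ 33.734722.
Here α = 1, so p = 6/n is exactly at the triangle threshold p ~ 1/n. Asymptotically E[X] → c³/6 = 6³/6 = 36 ≈ 36.000000, a bounded constant. In this regime the triangle count is asymptotically Poisson(c³/6).

E[X] ≈ 33.734722; in regime p = Θ(1/n^{1}) E[X] stays bounded (at the triangle threshold p ~ 1/n).


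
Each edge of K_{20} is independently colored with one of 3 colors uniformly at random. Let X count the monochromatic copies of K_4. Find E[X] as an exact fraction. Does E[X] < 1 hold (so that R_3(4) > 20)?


E[X] = C(20, 4) · 3^{1 − 6} = 4845 · 3^{−5} = 4845/243.
As a reduced fraction: E[X] = 1615/81 ≈ 19.9383.
Is E[X] < 1? NO.
Since E[X] ≥ 1, the first-moment bound is inconclusive at n = 20; it does NOT by itself certify R_3(4) > 20.

E[X] = 1615/81 ≈ 19.9383; E[X] ≥ 1; first-moment method inconclusive here.


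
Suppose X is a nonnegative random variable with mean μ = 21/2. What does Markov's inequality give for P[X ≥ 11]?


μ = E[X] = 21/2, a = 11.
Markov: P[X ≥ 11] ≤ μ/a = (21/2)/11 = 21/22.
Numerically: ≈ 0.955.
(Since a = 11 > μ = 10.500, the bound 21/22 is < 1 and informative.)

P[X ≥ 11] ≤ 21/22 ≈ 0.955.


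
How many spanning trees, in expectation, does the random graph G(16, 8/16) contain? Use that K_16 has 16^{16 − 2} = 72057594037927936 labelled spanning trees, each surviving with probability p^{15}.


K_16 has 16^{16 − 2} = 72057594037927936 labelled spanning trees.
For each such spanning tree H, let X_H = 1 if all 15 edges of H are present in G. Then P[X_H = 1] = p^{15} = (1/2)^{15} = 1/32768.
Summing the indicators: E[X] = Σ_H E[X_H] = 72057594037927936 · p^{15} = 72057594037927936 · 1/32768 = 2199023255552.
Numerically: E[X] ≈ 2.199e+12.

E[X] = 72057594037927936 · (1/2)^{15} = 2199023255552 ≈ 2.199e+12.


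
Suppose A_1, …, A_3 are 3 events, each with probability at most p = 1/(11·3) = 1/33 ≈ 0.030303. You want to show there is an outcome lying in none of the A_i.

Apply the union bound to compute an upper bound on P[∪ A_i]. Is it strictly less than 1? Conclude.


Union bound: P[∪_{i=1}^{3} A_i] ≤ Σ_i P[A_i] ≤ 3·p = 3·(1/33) = 1/11.
Numerically: 1/11 ≈ 0.090909.
Is 1/11 < 1? YES.
Since P[∪ A_i] ≤ 1/11 < 1, the complement has P[∩ A_i^c] ≥ 1 − 1/11 = 10/11 > 0, so some outcome avoids every A_i.

3·p = 1/11 ≈ 0.090909; existence CERTIFIED by the union bound.


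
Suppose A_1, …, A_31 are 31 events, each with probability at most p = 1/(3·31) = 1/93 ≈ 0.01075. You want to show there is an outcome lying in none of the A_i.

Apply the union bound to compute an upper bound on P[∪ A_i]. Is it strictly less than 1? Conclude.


Union bound: P[∪_{i=1}^{31} A_i] ≤ Σ_i P[A_i] ≤ 31·p = 31·(1/93) = 1/3.
Numerically: 1/3 ≈ 0.33333.
Is 1/3 < 1? YES.
Since P[∪ A_i] ≤ 1/3 < 1, the complement has P[∩ A_i^c] ≥ 1 − 1/3 = 2/3 > 0, so some outcome avoids every A_i.

31·p = 1/3 ≈ 0.33333; existence CERTIFIED by the union bound.


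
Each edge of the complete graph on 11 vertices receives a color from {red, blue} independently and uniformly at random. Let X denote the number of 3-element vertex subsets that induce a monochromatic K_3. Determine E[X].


Let X = Σ_S X_S over the C(11, 3) = 165 subsets S of size 3, where X_S = 1 if the K_3 on S is monochromatic.
For a fixed S, the K_3 on S has C(3, 2) = 3 edges. P[all 3 edges red] = (1/2)^3, and likewise for blue, so P[monochromatic] = 2·(1/2)^3 = 2^{1 − 3} = 1/4.
By linearity: E[X] = C(11, 3) · 2^{1 − 3} = 165 · 1/4 = 165/4.
Numerically: E[X] ≈ 41.250000.

E[X] = C(11,3)·2^(1−C(3,2)) = 165/4 ≈ 41.250000.


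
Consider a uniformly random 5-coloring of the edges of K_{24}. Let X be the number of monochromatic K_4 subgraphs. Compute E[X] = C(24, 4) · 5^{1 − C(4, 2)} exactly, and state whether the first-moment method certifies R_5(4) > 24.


E[X] = C(24, 4) · 5^{1 − 6} = 10626 · 5^{−5} = 10626/3125.
As a reduced fraction: E[X] = 10626/3125 ≈ 3.400320.
Is E[X] < 1? NO.
Since E[X] ≥ 1, the first-moment bound is inconclusive at n = 24; it does NOT by itself certify R_5(4) > 24.

E[X] = 10626/3125 ≈ 3.400320; E[X] ≥ 1; first-moment method inconclusive here.


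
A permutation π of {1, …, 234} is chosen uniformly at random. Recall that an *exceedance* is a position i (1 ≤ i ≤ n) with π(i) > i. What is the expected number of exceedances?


Write X = Σ_{i=1}^{234} X_i, where X_i = 1_{π(i) > i}.
For each fixed i, π(i) is uniform over {1, …, 234} (marginal of a uniform permutation), so P[π(i) > i] = (n − i)/n. Summing: Σ_{i=1}^{234} (n − i)/n = (0 + 1 + … + 233)/234 = 234(234 − 1)/(2·234) = (234 − 1)/2.
Hence E[X] = Σ_{i=1}^{234} (234 − i)/234 = 233/2 ≈ 116.50000.

E[X] = 233/2 = 116.50000.


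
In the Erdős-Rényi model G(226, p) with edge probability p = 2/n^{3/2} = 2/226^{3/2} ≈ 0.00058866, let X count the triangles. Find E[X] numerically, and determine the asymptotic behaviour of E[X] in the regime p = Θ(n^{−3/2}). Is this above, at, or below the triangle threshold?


Number of potential triangles: C(226, 3) = 1898400.
Each occurs with probability p³ ≈ (0.00058866)³ ≈ 2.0398677e-10.
By linearity: E[X] = C(226, 3)·p³ ≈ 1898400 · 2.0398677e-10 ≈ 0.00039.
Since α = 3/2 > 1, p = c/n^{3/2} = o(1/n) is below the triangle threshold p ~ 1/n. Asymptotically E[X] ~ (c³/6)·n^{3(1−α)} = (2³/6)·n^{-1.5} → 0, so by Markov's inequality G has no triangles w.h.p.

E[X] ≈ 0.00039; in regime p = Θ(1/n^{3/2}) E[X] tends to 0 (below the triangle threshold p ~ 1/n).


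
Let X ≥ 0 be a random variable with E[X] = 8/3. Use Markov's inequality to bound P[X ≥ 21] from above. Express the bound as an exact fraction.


μ = E[X] = 8/3, a = 21.
Markov: P[X ≥ 21] ≤ μ/a = (8/3)/21 = 8/63.
Numerically: ≈ 0.126984.
(Since a = 21 > μ = 2.666667, the bound 8/63 is < 1 and informative.)

P[X ≥ 21] ≤ 8/63 ≈ 0.126984.


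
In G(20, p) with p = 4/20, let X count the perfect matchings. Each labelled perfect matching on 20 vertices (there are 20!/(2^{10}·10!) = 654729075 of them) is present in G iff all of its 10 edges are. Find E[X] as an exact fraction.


K_20 has 20!/(2^{10}·10!) = 654729075 labelled perfect matchings.
For each such perfect matching H, let X_H = 1 if all 10 edges of H are present in G. Then P[X_H = 1] = p^{10} = (1/5)^{10} = 1/9765625.
By linearity: E[X] = Σ_H E[X_H] = 654729075 · p^{10} = 654729075 · 1/9765625 = 26189163/390625.
Numerically: E[X] ≈ 67.

E[X] = 654729075 · (1/5)^{10} = 26189163/390625 ≈ 67.


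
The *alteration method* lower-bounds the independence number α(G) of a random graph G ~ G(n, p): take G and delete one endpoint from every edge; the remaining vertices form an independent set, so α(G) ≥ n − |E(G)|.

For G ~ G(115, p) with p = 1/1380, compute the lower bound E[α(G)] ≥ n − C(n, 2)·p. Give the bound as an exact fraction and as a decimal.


E[|E(G)|] = C(115, 2)·p = 6555 · (1/1380) = 19/4.
E[α(G)] ≥ n − E[|E(G)|] = 115 − 19/4 = 441/4.
Numerically: ≈ 110.2500.
(This is only a lower bound; the true E[α(G)] may be larger.)

E[α(G)] ≥ 441/4 ≈ 110.2500.


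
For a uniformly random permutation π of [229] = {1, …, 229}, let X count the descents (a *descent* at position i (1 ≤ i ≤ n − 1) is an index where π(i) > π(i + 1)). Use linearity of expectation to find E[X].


Write X = Σ X_I over i = 1, …, 228, with X_I the indicator of one descent.
There are 228 indicators.
For each fixed i, the pair (π(i), π(i+1)) is a uniformly random ordered pair of distinct values from {1, …, 229}; by symmetry P[π(i) > π(i+1)] = 1/2.
By linearity: E[X] = 228 · (1/2) = (229 − 1) · (1/2) = 114 ≈ 114.00000.

E[X] = 114 = 114.00000.


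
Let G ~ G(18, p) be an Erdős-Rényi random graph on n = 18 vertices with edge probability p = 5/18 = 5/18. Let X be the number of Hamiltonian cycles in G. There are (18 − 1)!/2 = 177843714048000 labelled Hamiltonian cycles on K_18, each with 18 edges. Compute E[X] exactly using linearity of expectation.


K_18 has (18 − 1)!/2 = 177843714048000 labelled Hamiltonian cycles.
For each such Hamiltonian cycle H, let X_H = 1 if all 18 edges of H are present in G. Then P[X_H = 1] = p^{18} = (5/18)^{18} = 3814697265625/39346408075296537575424.
By linearity: E[X] = Σ_H E[X_H] = 177843714048000 · p^{18} = 177843714048000 · 3814697265625/39346408075296537575424 = 56800365447998046875/3294258113514384.
Numerically: E[X] ≈ 1.72e+04.

E[X] = 177843714048000 · (5/18)^{18} = 56800365447998046875/3294258113514384 ≈ 1.72e+04.


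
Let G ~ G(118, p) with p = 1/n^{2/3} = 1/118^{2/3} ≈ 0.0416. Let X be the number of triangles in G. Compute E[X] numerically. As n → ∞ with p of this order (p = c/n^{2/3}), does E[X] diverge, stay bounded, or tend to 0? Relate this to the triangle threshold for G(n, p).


Number of potential triangles: C(118, 3) = 266916.
Each occurs with probability p³ ≈ (0.0416)³ ≈ 7.18184e-05.
By linearity: E[X] = C(118, 3)·p³ ≈ 266916 · 7.18184e-05 ≈ 19.169.
Since α = 2/3 < 1, p = c/n^{2/3} ≫ 1/n is above the triangle threshold p ~ 1/n. Asymptotically E[X] ~ (c³/6)·n^{3(1−α)} = (1³/6)·n^{1} → ∞; triangles are abundant w.h.p.

E[X] ≈ 19.169; in regime p = Θ(1/n^{2/3}) E[X] diverges (above the triangle threshold p ~ 1/n).


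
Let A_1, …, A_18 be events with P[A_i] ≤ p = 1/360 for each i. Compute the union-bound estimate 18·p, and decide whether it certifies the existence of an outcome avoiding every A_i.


Union bound: P[∪_{i=1}^{18} A_i] ≤ Σ_i P[A_i] ≤ 18·p = 18·(1/360) = 1/20.
Numerically: 1/20 ≈ 0.050000.
Is 1/20 < 1? YES.
Since P[∪ A_i] ≤ 1/20 < 1, the complement has P[∩ A_i^c] ≥ 1 − 1/20 = 19/20 > 0, so some outcome avoids every A_i.

18·p = 1/20 ≈ 0.050000; existence CERTIFIED by the union bound.


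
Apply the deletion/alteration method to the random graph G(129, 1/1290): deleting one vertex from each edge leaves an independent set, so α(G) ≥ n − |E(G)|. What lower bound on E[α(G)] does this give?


E[|E(G)|] = C(129, 2)·p = 8256 · (1/1290) = 32/5.
E[α(G)] ≥ n − E[|E(G)|] = 129 − 32/5 = 613/5.
Numerically: ≈ 122.6000.
(This is only a lower bound; the true E[α(G)] may be larger.)

E[α(G)] ≥ 613/5 ≈ 122.6000.


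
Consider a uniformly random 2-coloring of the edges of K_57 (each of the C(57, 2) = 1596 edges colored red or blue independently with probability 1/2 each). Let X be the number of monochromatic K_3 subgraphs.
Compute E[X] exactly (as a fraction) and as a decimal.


Let X = Σ_S X_S over the C(57, 3) = 29260 subsets S of size 3, where X_S = 1 if the K_3 on S is monochromatic.
For a fixed S, the K_3 on S has C(3, 2) = 3 edges. P[all 3 edges red] = (1/2)^3, and likewise for blue, so P[monochromatic] = 2·(1/2)^3 = 2^{1 − 3} = 1/4.
By linearity of expectation: E[X] = C(57, 3) · 2^{1 − 3} = 29260 · 1/4 = 7315.
Numerically: E[X] ≈ 7315.00000.

E[X] = C(57,3)·2^(1−C(3,2)) = 7315 ≈ 7315.00000.


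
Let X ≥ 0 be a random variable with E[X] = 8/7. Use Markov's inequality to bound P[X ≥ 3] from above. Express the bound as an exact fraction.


μ = E[X] = 8/7, a = 3.
Markov: P[X ≥ 3] ≤ μ/a = (8/7)/3 = 8/21.
Numerically: ≈ 0.3810.
(Since a = 3 > μ = 1.1429, the bound 8/21 is < 1 and informative.)

P[X ≥ 3] ≤ 8/21 ≈ 0.3810.


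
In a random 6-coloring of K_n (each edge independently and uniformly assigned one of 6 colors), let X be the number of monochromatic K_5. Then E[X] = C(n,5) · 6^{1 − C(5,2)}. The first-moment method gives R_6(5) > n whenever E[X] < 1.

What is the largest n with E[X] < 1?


We need C(n, 5) · 6^{1 − 10} < 1, i.e. C(n, 5) < 6^{10 − 1} = 10077696.
Check values of n near the boundary:
  n = 64: C(64, 5) = 7624512; 7624512 < 10077696? YES
  n = 65: C(65, 5) = 8259888; 8259888 < 10077696? YES
  n = 66: C(66, 5) = 8936928; 8936928 < 10077696? YES
  n = 67: C(67, 5) = 9657648; 9657648 < 10077696? YES
  n = 68: C(68, 5) = 10424128; 10424128 < 10077696? NO
The largest n with C(n, 5) < 10077696 is n = 67 (where E[X] = 67067/69984 ≈ 0.9583). Hence R_6(5) > 67, i.e. R_6(5) ≥ 68.

Largest n = 67; hence R_6(5) > 67.


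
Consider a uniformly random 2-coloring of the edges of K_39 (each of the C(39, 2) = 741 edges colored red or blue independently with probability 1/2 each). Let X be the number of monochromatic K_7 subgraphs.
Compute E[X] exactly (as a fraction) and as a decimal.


Let X = Σ_S X_S over the C(39, 7) = 15380937 subsets S of size 7, where X_S = 1 if the K_7 on S is monochromatic.
For a fixed S, the K_7 on S has C(7, 2) = 21 edges. P[all 21 edges red] = (1/2)^21, and likewise for blue, so P[monochromatic] = 2·(1/2)^21 = 2^{1 − 21} = 1/1048576.
Summing: E[X] = C(39, 7) · 2^{1 − 21} = 15380937 · 1/1048576 = 15380937/1048576.
Numerically: E[X] ≈ 14.66840.

E[X] = C(39,7)·2^(1−C(7,2)) = 15380937/1048576 ≈ 14.66840.


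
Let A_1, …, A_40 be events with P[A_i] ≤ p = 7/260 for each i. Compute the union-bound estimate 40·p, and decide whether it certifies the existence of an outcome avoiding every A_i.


Union bound: P[∪_{i=1}^{40} A_i] ≤ Σ_i P[A_i] ≤ 40·p = 40·(7/260) = 14/13.
Numerically: 14/13 ≈ 1.076923.
Is 14/13 < 1? NO.
Since the bound 14/13 is ≥ 1, the union bound is uninformative here; it does NOT by itself certify existence.

40·p = 14/13 ≈ 1.076923; existence NOT certified by the union bound.


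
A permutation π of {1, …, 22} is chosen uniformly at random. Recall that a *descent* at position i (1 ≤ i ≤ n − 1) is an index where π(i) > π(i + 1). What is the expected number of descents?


Write X = Σ X_I over i = 1, …, 21, with X_I the indicator of one descent.
There are 21 indicators.
For each fixed i, the pair (π(i), π(i+1)) is a uniformly random ordered pair of distinct values from {1, …, 22}; by symmetry P[π(i) > π(i+1)] = 1/2.
By linearity: E[X] = 21 · (1/2) = (22 − 1) · (1/2) = 21/2 ≈ 10.5000.

E[X] = 21/2 = 10.5000.


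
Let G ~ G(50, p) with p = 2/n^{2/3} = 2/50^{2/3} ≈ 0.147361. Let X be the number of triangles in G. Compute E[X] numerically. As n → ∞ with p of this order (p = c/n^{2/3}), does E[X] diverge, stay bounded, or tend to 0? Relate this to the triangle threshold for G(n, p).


Number of potential triangles: C(50, 3) = 19600.
Each occurs with probability p³ ≈ (0.147361)³ ≈ 3.20000000e-03.
By linearity: E[X] = C(50, 3)·p³ ≈ 19600 · 3.20000000e-03 ≈ 62.720000.
Since α = 2/3 < 1, p = c/n^{2/3} ≫ 1/n is above the triangle threshold p ~ 1/n. Asymptotically E[X] ~ (c³/6)·n^{3(1−α)} = (2³/6)·n^{1} → ∞; triangles are abundant w.h.p.

E[X] ≈ 62.720000; in regime p = Θ(1/n^{2/3}) E[X] diverges (above the triangle threshold p ~ 1/n).


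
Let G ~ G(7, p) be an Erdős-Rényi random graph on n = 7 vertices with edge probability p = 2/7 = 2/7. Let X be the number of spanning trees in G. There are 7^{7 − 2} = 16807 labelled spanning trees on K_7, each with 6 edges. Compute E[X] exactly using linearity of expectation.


K_7 has 7^{7 − 2} = 16807 labelled spanning trees.
For each such spanning tree H, let X_H = 1 if all 6 edges of H are present in G. Then P[X_H = 1] = p^{6} = (2/7)^{6} = 64/117649.
By linearity of expectation: E[X] = Σ_H E[X_H] = 16807 · p^{6} = 16807 · 64/117649 = 64/7.
Numerically: E[X] ≈ 9.14286.

E[X] = 16807 · (2/7)^{6} = 64/7 ≈ 9.14286.


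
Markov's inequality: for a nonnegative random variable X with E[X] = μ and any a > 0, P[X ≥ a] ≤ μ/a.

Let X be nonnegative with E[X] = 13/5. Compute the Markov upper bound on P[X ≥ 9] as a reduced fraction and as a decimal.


μ = E[X] = 13/5, a = 9.
Markov: P[X ≥ 9] ≤ μ/a = (13/5)/9 = 13/45.
Numerically: ≈ 0.289.
(Since a = 9 > μ = 2.600, the bound 13/45 is < 1 and informative.)

P[X ≥ 9] ≤ 13/45 ≈ 0.289.


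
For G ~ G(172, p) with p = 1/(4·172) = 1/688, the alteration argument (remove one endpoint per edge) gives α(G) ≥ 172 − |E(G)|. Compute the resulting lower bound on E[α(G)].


E[|E(G)|] = C(172, 2)·p = 14706 · (1/688) = 171/8.
E[α(G)] ≥ n − E[|E(G)|] = 172 − 171/8 = 1205/8.
Numerically: ≈ 150.6250.
(This is only a lower bound; the true E[α(G)] may be larger.)

E[α(G)] ≥ 1205/8 ≈ 150.6250.


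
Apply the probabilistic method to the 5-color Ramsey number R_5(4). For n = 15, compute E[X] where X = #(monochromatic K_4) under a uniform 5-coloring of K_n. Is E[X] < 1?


E[X] = C(15, 4) · 5^{1 − 6} = 1365 · 5^{−5} = 1365/3125.
As a reduced fraction: E[X] = 273/625 ≈ 0.43680.
Is E[X] < 1? YES.
Since E[X] < 1, there exists a 5-coloring of K_{15} with no monochromatic K_4; hence R_5(4) > 15.

E[X] = 273/625 ≈ 0.43680; E[X] < 1, so R_5(4) > 15.
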